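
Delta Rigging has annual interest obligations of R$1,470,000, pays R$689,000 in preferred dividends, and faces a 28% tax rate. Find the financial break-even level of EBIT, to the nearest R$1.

R$2,426,944

Grossing the preferred dividend up to pre-tax terms: R$689,000 / (1 − 0.28) = R$956,944.44.
EPS = 0 when EBIT covers interest plus the pre-tax preferred burden: R$1,470,000 + R$956,944.44 = R$2,426,944.44.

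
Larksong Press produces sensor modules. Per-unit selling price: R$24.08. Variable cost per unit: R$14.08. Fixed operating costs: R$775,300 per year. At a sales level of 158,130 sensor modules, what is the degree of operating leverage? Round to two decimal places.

1.96

At 158,130 units, contribution = 158,130 × R$10.00 = R$1,581,300.00.
Operating income = contribution − fixed costs = R$1,581,300.00 − R$775,300 = R$806,000.00.
DOL = contribution ÷ EBIT = R$1,581,300.00 ÷ R$806,000.00 = 1.9619.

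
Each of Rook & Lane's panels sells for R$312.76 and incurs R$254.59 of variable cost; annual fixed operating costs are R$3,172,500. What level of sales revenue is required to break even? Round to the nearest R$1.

CM per unit = R$312.76 − R$254.59 = R$58.17; CM ratio = R$58.17 / R$312.76 = 0.1860.
Break-even sales = FC ÷ CM ratio = R$3,172,500 × R$312.76 / R$58.17 = R$17,057,437.

R$17,057,437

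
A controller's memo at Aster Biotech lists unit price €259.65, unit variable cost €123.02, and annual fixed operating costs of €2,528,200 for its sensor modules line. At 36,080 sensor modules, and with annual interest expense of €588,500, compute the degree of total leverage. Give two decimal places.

Contribution at this volume is 36,080 × €136.63 = €4,929,610.40.
Operating income = contribution − fixed costs = €4,929,610.40 − €2,528,200 = €2,401,410.40. Interest = €588,500.00, so EBIT − I = €1,812,910.40.
DCL = contribution ÷ (EBIT − I) = €4,929,610.40 ÷ €1,812,910.40 = 2.7192.

2.72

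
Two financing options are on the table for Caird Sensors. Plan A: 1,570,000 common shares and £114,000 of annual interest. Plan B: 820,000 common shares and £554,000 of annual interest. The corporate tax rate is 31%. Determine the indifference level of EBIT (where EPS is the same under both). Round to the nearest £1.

£1,035,067

Set EPS_A = EPS_B: (EBIT − £114,000)(1 − 0.31) ÷ 1,570,000 = (EBIT − £554,000)(1 − 0.31) ÷ 820,000.
Cancelling (1 − t) and cross-multiplying: 820,000·(EBIT − 114,000) = 1,570,000·(EBIT − 554,000).
Solving, EBIT = (554,000·1,570,000 − 114,000·820,000) / (1,570,000 − 820,000) = 776,300,000,000 / 750,000 = 1,035,066.67.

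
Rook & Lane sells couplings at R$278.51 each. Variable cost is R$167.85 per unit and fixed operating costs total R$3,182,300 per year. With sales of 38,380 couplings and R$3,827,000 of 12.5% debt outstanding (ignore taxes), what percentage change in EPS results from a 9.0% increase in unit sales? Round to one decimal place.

+65.2%

Contribution at this volume is 38,380 × R$110.66 = R$4,247,130.80.
Operating income = contribution − fixed costs = R$4,247,130.80 − R$3,182,300 = R$1,064,830.80.
After interest of R$478,375.00, pre-tax earnings = R$586,455.80.
Degree of combined leverage = contribution ÷ (EBIT − I) = R$4,247,130.80 ÷ R$586,455.80 = 7.2420.
EPS therefore changes by 7.2420 × (+9.0%) = +65.2%.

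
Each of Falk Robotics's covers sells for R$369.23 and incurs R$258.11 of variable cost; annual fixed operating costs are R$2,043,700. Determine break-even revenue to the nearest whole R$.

CM per unit = R$369.23 − R$258.11 = R$111.12; CM ratio = R$111.12 / R$369.23 = 0.3010.
Break-even revenue = fixed costs × price ÷ CM = R$2,043,700 × R$369.23 ÷ R$111.12 = R$6,790,815.

R$6,790,815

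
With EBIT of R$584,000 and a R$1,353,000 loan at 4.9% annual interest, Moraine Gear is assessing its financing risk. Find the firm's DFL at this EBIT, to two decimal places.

Annual interest charges come to R$66,297.00.
Degree of financial leverage = EBIT / (EBIT − interest) = R$584,000 / R$517,703.00 = 1.1281.

1.13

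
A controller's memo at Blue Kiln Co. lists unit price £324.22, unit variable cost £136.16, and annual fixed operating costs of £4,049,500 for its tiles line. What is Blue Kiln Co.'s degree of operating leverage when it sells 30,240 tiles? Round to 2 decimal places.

3.47

Total contribution margin = 30,240 × £188.06 = £5,686,934.40.
Operating income = contribution − fixed costs = £5,686,934.40 − £4,049,500 = £1,637,434.40.
So DOL = total CM / EBIT = £5,686,934.40 / £1,637,434.40 = 3.4731.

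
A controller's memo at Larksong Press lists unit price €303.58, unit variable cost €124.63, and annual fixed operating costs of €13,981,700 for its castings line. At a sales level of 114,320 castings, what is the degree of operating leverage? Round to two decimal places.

Total contribution margin = 114,320 × €178.95 = €20,457,564.00.
EBIT = €20,457,564.00 − €13,981,700 = €6,475,864.00.
DOL = contribution ÷ EBIT = €20,457,564.00 ÷ €6,475,864.00 = 3.1590.

3.16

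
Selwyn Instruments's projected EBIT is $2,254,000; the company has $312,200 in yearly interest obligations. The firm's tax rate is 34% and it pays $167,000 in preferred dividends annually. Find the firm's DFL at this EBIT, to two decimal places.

Annual interest charges come to $312,200.00.
Pre-tax preferred-dividend burden = $167,000 ÷ (1 − 0.34) = $253,030.30.
DFL = EBIT ÷ [EBIT − I − D_p/(1−t)] = $2,254,000 ÷ [$2,254,000 − $312,200.00 − $253,030.30] = $2,254,000 ÷ $1,688,769.70 = 1.3347.

1.33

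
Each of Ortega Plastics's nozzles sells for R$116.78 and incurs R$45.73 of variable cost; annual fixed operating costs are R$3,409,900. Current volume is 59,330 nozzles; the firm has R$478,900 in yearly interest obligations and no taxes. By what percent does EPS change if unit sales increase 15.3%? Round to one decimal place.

+197.5%

Total contribution margin = 59,330 × R$71.05 = R$4,215,396.50.
Subtracting fixed costs: EBIT = R$4,215,396.50 − R$3,409,900 = R$805,496.50.
Interest = R$478,900.00, so EBIT − I = R$326,596.50.
DCL = total CM / (EBIT − I) = R$4,215,396.50 / R$326,596.50 = 12.9070.
EPS therefore changes by 12.9070 × (+15.3%) = +197.5%.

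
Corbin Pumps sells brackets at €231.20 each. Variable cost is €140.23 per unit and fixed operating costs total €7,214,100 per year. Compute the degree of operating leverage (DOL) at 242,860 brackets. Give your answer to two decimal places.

Contribution at this volume is 242,860 × €90.97 = €22,092,974.20.
Operating income = contribution − fixed costs = €22,092,974.20 − €7,214,100 = €14,878,874.20.
So DOL = total CM / EBIT = €22,092,974.20 / €14,878,874.20 = 1.4849.

1.48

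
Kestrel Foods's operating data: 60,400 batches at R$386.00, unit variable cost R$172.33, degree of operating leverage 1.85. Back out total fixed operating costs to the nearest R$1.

R$5,929,631

Contribution at this volume is 60,400 × R$213.67 = R$12,905,668.00.
DOL = contribution / EBIT, so EBIT = R$12,905,668.00 / 1.85 = R$6,976,036.76.
And FC = contribution − EBIT = R$12,905,668.00 − R$6,976,036.76 = R$5,929,631.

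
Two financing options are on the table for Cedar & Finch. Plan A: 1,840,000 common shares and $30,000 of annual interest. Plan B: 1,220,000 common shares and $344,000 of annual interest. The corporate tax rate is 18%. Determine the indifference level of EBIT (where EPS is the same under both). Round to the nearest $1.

Set EPS_A = EPS_B: (EBIT − $30,000)(1 − 0.18) ÷ 1,840,000 = (EBIT − $344,000)(1 − 0.18) ÷ 1,220,000.
Cancelling (1 − t) and cross-multiplying: 1,220,000·(EBIT − 30,000) = 1,840,000·(EBIT − 344,000).
EBIT × (1,840,000 − 1,220,000) = 344,000 × 1,840,000 − 30,000 × 1,220,000 = 596,360,000,000, so EBIT = 596,360,000,000 ÷ 620,000 = 961,870.97.

$961,871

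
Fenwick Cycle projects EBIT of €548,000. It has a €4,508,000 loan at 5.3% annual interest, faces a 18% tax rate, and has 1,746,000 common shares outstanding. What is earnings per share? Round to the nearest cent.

Pre-tax income = €548,000 − €238,924.00 = €309,076.00.
Net income = €309,076.00 × (1 − 0.18) = €253,442.32.
Per share: €253,442.32 / 1,746,000 shares = €0.15.

€0.15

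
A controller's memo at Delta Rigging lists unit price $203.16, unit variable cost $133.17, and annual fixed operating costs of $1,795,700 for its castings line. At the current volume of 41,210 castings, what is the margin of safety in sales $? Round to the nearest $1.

$3,159,845

Contribution margin per unit = $203.16 − $133.17 = $69.99. Break-even units = $1,795,700 ÷ $69.99 = 25,656.52; break-even revenue = 25,656.52 × $203.16 = $5,212,379.08.
Current sales = 41,210 × $203.16 = $8,372,223.60.
Margin of safety = $8,372,223.60 − $5,212,379.08 = $3,159,845.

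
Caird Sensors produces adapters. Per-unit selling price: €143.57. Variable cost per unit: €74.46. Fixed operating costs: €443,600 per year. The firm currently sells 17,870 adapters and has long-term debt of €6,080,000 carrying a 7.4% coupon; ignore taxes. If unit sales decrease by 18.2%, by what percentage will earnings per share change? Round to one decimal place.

-65.8%

Total contribution margin = 17,870 × €69.11 = €1,234,995.70.
Subtracting fixed costs: EBIT = €1,234,995.70 − €443,600 = €791,395.70.
After interest of €449,920.00, pre-tax earnings = €341,475.70.
DCL = total CM / (EBIT − I) = €1,234,995.70 / €341,475.70 = 3.6166.
%ΔEPS = DCL × %ΔSales = 3.6166 × -18.2% = -65.8%.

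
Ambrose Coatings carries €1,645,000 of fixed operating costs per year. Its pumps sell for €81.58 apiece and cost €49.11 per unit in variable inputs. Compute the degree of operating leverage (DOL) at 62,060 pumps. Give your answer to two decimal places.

5.44

Total contribution margin = 62,060 × €32.47 = €2,015,088.20.
Subtracting fixed costs: EBIT = €2,015,088.20 − €1,645,000 = €370,088.20.
Degree of operating leverage = €2,015,088.20 / €370,088.20 = 5.4449.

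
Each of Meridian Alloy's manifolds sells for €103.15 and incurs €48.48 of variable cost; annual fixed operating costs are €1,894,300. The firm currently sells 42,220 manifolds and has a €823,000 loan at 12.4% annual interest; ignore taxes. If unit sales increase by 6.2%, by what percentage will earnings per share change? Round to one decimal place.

Total contribution margin = 42,220 × €54.67 = €2,308,167.40.
EBIT = €2,308,167.40 − €1,894,300 = €413,867.40.
After interest of €102,052.00, pre-tax earnings = €311,815.40.
Degree of combined leverage = contribution ÷ (EBIT − I) = €2,308,167.40 ÷ €311,815.40 = 7.4024.
%ΔEPS = DCL × %ΔSales = 7.4024 × +6.2% = +45.9%.

+45.9%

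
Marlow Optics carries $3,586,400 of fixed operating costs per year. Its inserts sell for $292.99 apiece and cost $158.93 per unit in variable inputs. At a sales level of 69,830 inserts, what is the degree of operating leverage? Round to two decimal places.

1.62

Contribution at this volume is 69,830 × $134.06 = $9,361,409.80.
Subtracting fixed costs: EBIT = $9,361,409.80 − $3,586,400 = $5,775,009.80.
So DOL = total CM / EBIT = $9,361,409.80 / $5,775,009.80 = 1.6210.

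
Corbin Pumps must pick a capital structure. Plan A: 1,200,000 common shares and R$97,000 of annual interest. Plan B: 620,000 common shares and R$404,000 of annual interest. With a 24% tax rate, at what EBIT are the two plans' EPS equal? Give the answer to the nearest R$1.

Set EPS_A = EPS_B: (EBIT − R$97,000)(1 − 0.24) ÷ 1,200,000 = (EBIT − R$404,000)(1 − 0.24) ÷ 620,000.
Cancelling (1 − t) and cross-multiplying: 620,000·(EBIT − 97,000) = 1,200,000·(EBIT − 404,000).
Solving, EBIT = (404,000·1,200,000 − 97,000·620,000) / (1,200,000 − 620,000) = 424,660,000,000 / 580,000 = 732,172.41.

R$732,172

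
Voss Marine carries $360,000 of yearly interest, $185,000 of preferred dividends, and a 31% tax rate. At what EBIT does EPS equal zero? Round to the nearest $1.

$628,116

Preferred dividends are paid after tax, so their pre-tax equivalent is $185,000 ÷ (1 − 0.31) = $268,115.94.
EPS = 0 when EBIT covers interest plus the pre-tax preferred burden: $360,000 + $268,115.94 = $628,115.94.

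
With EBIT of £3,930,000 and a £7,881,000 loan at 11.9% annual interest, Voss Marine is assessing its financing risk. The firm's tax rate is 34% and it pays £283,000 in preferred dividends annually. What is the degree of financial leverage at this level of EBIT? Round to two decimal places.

1.53

Annual interest charges come to £937,839.00.
Preferred dividends grossed up pre-tax: £283,000 / (1 − 0.34) = £428,787.88.
DFL = EBIT ÷ [EBIT − I − D_p/(1−t)] = £3,930,000 ÷ [£3,930,000 − £937,839.00 − £428,787.88] = £3,930,000 ÷ £2,563,373.12 = 1.5331.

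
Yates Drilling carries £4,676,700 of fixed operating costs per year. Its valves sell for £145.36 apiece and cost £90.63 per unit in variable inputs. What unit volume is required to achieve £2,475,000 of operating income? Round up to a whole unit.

130,673 valves

Each unit contributes £145.36 − £90.63 = £54.73.
Need Q such that Q × £54.73 − £4,676,700 = £2,475,000, i.e. Q = £7,151,700 / £54.73 = 130,672.39 → 130,673.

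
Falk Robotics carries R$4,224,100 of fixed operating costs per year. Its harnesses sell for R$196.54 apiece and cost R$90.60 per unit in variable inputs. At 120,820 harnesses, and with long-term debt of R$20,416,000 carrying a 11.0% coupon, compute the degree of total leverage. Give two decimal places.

Contribution at this volume is 120,820 × R$105.94 = R$12,799,670.80.
Subtracting fixed costs: EBIT = R$12,799,670.80 − R$4,224,100 = R$8,575,570.80. Interest = R$2,245,760.00, so EBIT − I = R$6,329,810.80.
Degree of total leverage = total CM / (EBIT − interest) = R$12,799,670.80 / R$6,329,810.80 = 2.0221.

2.02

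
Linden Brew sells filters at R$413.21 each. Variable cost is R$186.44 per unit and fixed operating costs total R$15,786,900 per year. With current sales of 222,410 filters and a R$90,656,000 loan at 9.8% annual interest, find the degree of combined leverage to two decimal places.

1.96

Total contribution margin = 222,410 × R$226.77 = R$50,435,915.70.
EBIT = R$50,435,915.70 − R$15,786,900 = R$34,649,015.70. Interest = R$8,884,288.00, so EBIT − I = R$25,764,727.70.
DCL = contribution ÷ (EBIT − I) = R$50,435,915.70 ÷ R$25,764,727.70 = 1.9576.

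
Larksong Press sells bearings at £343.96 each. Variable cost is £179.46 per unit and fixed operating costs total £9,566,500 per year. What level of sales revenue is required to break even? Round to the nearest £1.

Contribution margin per unit = £343.96 − £179.46 = £164.50, a CM ratio of £164.50 ÷ £343.96 = 0.4783.
Break-even revenue = fixed costs × price ÷ CM = £9,566,500 × £343.96 ÷ £164.50 = £20,002,999.

£20,002,999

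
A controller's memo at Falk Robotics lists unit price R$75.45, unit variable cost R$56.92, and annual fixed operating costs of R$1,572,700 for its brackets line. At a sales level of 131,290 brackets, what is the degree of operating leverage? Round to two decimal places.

Contribution at this volume is 131,290 × R$18.53 = R$2,432,803.70.
Subtracting fixed costs: EBIT = R$2,432,803.70 − R$1,572,700 = R$860,103.70.
So DOL = total CM / EBIT = R$2,432,803.70 / R$860,103.70 = 2.8285.

2.83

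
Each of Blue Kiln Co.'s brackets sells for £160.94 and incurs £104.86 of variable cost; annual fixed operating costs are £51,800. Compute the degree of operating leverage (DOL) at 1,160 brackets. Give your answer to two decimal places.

4.91

Contribution at this volume is 1,160 × £56.08 = £65,052.80.
Operating income = contribution − fixed costs = £65,052.80 − £51,800 = £13,252.80.
So DOL = total CM / EBIT = £65,052.80 / £13,252.80 = 4.9086.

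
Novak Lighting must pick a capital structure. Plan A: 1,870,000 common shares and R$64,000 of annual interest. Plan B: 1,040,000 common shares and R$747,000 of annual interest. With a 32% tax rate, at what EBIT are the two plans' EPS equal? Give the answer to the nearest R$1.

Set EPS_A = EPS_B: (EBIT − R$64,000)(1 − 0.32) ÷ 1,870,000 = (EBIT − R$747,000)(1 − 0.32) ÷ 1,040,000.
The (1 − t) factor cancels: (EBIT − 64,000) × 1,040,000 = (EBIT − 747,000) × 1,870,000.
EBIT × (1,870,000 − 1,040,000) = 747,000 × 1,870,000 − 64,000 × 1,040,000 = 1,330,330,000,000, so EBIT = 1,330,330,000,000 ÷ 830,000 = 1,602,807.23.

R$1,602,807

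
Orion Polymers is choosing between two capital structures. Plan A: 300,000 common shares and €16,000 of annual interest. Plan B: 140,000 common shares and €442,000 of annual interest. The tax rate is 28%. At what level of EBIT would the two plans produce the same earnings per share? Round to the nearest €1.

€814,750

Set EPS_A = EPS_B: (EBIT − €16,000)(1 − 0.28) ÷ 300,000 = (EBIT − €442,000)(1 − 0.28) ÷ 140,000.
Cancelling (1 − t) and cross-multiplying: 140,000·(EBIT − 16,000) = 300,000·(EBIT − 442,000).
Solving, EBIT = (442,000·300,000 − 16,000·140,000) / (300,000 − 140,000) = 130,360,000,000 / 160,000 = 814,750.00.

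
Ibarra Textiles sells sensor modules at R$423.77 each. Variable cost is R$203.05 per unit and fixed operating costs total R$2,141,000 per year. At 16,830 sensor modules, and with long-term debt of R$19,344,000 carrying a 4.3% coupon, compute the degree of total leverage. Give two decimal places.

Total contribution margin = 16,830 × R$220.72 = R$3,714,717.60.
Subtracting fixed costs: EBIT = R$3,714,717.60 − R$2,141,000 = R$1,573,717.60. Interest = R$831,792.00, so EBIT − I = R$741,925.60.
Degree of total leverage = total CM / (EBIT − interest) = R$3,714,717.60 / R$741,925.60 = 5.0069.

5.01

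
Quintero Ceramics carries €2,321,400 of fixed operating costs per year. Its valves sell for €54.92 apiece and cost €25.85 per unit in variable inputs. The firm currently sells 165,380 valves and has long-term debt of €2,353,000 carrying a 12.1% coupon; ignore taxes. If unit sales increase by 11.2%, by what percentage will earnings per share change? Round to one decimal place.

+24.5%

At 165,380 units, contribution = 165,380 × €29.07 = €4,807,596.60.
Operating income = contribution − fixed costs = €4,807,596.60 − €2,321,400 = €2,486,196.60.
After interest of €284,713.00, pre-tax earnings = €2,201,483.60.
Degree of combined leverage = contribution ÷ (EBIT − I) = €4,807,596.60 ÷ €2,201,483.60 = 2.1838.
%ΔEPS = DCL × %ΔSales = 2.1838 × +11.2% = +24.5%.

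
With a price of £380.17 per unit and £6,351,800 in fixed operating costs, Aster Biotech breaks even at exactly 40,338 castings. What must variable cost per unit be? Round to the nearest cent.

£222.71

At break-even, FC = Q × (P − VC), so P − VC = £6,351,800 ÷ 40,338 = £157.4644.
Variable cost per unit = £380.17 − £157.4644 = £222.71.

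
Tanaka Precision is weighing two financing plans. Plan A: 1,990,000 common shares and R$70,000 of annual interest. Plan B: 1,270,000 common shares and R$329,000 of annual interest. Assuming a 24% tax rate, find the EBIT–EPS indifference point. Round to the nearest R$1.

Set EPS_A = EPS_B: (EBIT − R$70,000)(1 − 0.24) ÷ 1,990,000 = (EBIT − R$329,000)(1 − 0.24) ÷ 1,270,000.
The (1 − t) factor cancels: (EBIT − 70,000) × 1,270,000 = (EBIT − 329,000) × 1,990,000.
EBIT × (1,990,000 − 1,270,000) = 329,000 × 1,990,000 − 70,000 × 1,270,000 = 565,810,000,000, so EBIT = 565,810,000,000 ÷ 720,000 = 785,847.22.

R$785,847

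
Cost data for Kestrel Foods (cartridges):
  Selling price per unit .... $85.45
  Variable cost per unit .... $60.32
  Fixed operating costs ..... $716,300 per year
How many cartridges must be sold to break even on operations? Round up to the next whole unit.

Contribution margin per unit = $85.45 − $60.32 = $25.13.
Units to break even: $716,300 ÷ $25.13 = 28,503.78, rounded up to 28,504.

28,504 cartridges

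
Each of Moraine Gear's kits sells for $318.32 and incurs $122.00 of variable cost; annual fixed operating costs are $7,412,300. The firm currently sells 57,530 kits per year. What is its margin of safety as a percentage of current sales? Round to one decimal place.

Each unit contributes $318.32 − $122.00 = $196.32. Break-even units = $7,412,300 ÷ $196.32 = 37,756.21; break-even revenue = 37,756.21 × $318.32 = $12,018,558.15.
Actual sales revenue = 57,530 × $318.32 = $18,312,949.60.
Margin of safety = ($18,312,949.60 − $12,018,558.15) ÷ $18,312,949.60 = 34.4%.

34.4%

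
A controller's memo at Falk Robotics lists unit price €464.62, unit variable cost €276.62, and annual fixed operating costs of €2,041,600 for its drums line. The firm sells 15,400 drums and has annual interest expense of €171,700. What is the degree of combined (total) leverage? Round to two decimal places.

At 15,400 units, contribution = 15,400 × €188.00 = €2,895,200.00.
Subtracting fixed costs: EBIT = €2,895,200.00 − €2,041,600 = €853,600.00. Interest = €171,700.00.
DOL = €2,895,200.00 ÷ €853,600.00 = 3.3918; DFL = €853,600.00 ÷ €681,900.00 = 1.2518.
Combined leverage = 3.3918 × 1.2518 = 4.2459.

4.25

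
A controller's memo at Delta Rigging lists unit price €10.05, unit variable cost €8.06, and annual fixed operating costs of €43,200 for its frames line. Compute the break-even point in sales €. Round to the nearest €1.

€218,171

CM per unit = €10.05 − €8.06 = €1.99; CM ratio = €1.99 / €10.05 = 0.1980.
Break-even sales = FC ÷ CM ratio = €43,200 × €10.05 / €1.99 = €218,171.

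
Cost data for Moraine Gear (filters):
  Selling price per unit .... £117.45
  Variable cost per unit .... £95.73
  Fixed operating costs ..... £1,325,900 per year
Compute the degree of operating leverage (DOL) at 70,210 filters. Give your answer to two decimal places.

At 70,210 units, contribution = 70,210 × £21.72 = £1,524,961.20.
EBIT = £1,524,961.20 − £1,325,900 = £199,061.20.
DOL = contribution ÷ EBIT = £1,524,961.20 ÷ £199,061.20 = 7.6608.

7.66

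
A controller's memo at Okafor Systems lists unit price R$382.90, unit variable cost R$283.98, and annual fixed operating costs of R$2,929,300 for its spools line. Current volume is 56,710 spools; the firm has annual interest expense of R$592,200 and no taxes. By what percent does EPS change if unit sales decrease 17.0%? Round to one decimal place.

At 56,710 units, contribution = 56,710 × R$98.92 = R$5,609,753.20.
Operating income = contribution − fixed costs = R$5,609,753.20 − R$2,929,300 = R$2,680,453.20.
After interest of R$592,200.00, pre-tax earnings = R$2,088,253.20.
Degree of combined leverage = contribution ÷ (EBIT − I) = R$5,609,753.20 ÷ R$2,088,253.20 = 2.6863.
EPS therefore changes by 2.6863 × (-17.0%) = -45.7%.

-45.7%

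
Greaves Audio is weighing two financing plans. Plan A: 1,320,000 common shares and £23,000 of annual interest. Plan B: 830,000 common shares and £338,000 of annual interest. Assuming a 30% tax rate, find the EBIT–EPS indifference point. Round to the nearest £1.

£871,571

Set EPS_A = EPS_B: (EBIT − £23,000)(1 − 0.30) ÷ 1,320,000 = (EBIT − £338,000)(1 − 0.30) ÷ 830,000.
The (1 − t) factor cancels: (EBIT − 23,000) × 830,000 = (EBIT − 338,000) × 1,320,000.
EBIT × (1,320,000 − 830,000) = 338,000 × 1,320,000 − 23,000 × 830,000 = 427,070,000,000, so EBIT = 427,070,000,000 ÷ 490,000 = 871,571.43.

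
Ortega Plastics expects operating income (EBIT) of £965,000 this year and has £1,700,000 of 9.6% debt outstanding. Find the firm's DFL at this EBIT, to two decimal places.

1.20

Interest = £163,200.00.
DFL = EBIT ÷ (EBIT − I) = £965,000 ÷ (£965,000 − £163,200.00) = £965,000 ÷ £801,800.00 = 1.2035.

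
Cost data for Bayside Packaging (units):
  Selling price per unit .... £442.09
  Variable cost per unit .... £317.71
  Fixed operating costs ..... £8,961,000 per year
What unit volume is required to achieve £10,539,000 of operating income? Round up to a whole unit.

Contribution margin per unit = £442.09 − £317.71 = £124.38.
Need Q such that Q × £124.38 − £8,961,000 = £10,539,000, i.e. Q = £19,500,000 / £124.38 = 156,777.62 → 156,778.

156,778 units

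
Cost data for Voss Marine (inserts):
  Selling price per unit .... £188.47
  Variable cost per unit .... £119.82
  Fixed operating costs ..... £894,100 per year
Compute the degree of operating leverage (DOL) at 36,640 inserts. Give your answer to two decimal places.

1.55

Total contribution margin = 36,640 × £68.65 = £2,515,336.00.
Subtracting fixed costs: EBIT = £2,515,336.00 − £894,100 = £1,621,236.00.
So DOL = total CM / EBIT = £2,515,336.00 / £1,621,236.00 = 1.5515.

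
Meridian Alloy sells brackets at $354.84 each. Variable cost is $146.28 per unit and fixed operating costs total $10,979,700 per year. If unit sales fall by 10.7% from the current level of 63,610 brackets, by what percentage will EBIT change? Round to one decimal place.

Contribution at this volume is 63,610 × $208.56 = $13,266,501.60.
EBIT = $13,266,501.60 − $10,979,700 = $2,286,801.60.
Degree of operating leverage = $13,266,501.60 / $2,286,801.60 = 5.8013.
So EBIT moves 5.8013 × (-10.7%) = -62.1%.

-62.1%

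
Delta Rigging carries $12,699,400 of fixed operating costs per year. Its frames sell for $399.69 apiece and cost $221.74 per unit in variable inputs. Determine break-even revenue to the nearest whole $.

$28,523,873

CM per unit = $399.69 − $221.74 = $177.95; CM ratio = $177.95 / $399.69 = 0.4452.
Break-even sales = FC ÷ CM ratio = $12,699,400 × $399.69 / $177.95 = $28,523,873.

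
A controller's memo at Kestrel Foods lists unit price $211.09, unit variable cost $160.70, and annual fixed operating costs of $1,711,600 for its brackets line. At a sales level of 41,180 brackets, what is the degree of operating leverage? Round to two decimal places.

At 41,180 units, contribution = 41,180 × $50.39 = $2,075,060.20.
EBIT = $2,075,060.20 − $1,711,600 = $363,460.20.
DOL = contribution ÷ EBIT = $2,075,060.20 ÷ $363,460.20 = 5.7092.

5.71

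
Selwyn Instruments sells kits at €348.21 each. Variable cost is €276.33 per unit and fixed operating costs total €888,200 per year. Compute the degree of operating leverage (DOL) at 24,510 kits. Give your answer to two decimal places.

Total contribution margin = 24,510 × €71.88 = €1,761,778.80.
Subtracting fixed costs: EBIT = €1,761,778.80 − €888,200 = €873,578.80.
So DOL = total CM / EBIT = €1,761,778.80 / €873,578.80 = 2.0167.

2.02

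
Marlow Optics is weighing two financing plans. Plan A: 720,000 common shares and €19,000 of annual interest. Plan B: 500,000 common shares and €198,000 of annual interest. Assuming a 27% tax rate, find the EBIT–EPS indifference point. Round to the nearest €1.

€604,818

At indifference, (EBIT − 19,000)(1 − t)/720,000 = (EBIT − 198,000)(1 − t)/500,000.
The (1 − t) factor cancels: (EBIT − 19,000) × 500,000 = (EBIT − 198,000) × 720,000.
EBIT × (720,000 − 500,000) = 198,000 × 720,000 − 19,000 × 500,000 = 133,060,000,000, so EBIT = 133,060,000,000 ÷ 220,000 = 604,818.18.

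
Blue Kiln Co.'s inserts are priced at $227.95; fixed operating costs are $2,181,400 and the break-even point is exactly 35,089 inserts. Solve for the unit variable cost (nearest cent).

Contribution per unit must be FC / Q = $2,181,400 / 35,089 = $62.1676.
Variable cost per unit = $227.95 − $62.1676 = $165.78.

$165.78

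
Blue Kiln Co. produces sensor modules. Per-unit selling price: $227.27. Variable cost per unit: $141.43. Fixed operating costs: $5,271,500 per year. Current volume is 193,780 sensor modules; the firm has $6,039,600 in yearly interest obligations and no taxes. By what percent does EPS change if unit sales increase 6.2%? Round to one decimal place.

+19.4%

At 193,780 units, contribution = 193,780 × $85.84 = $16,634,075.20.
Operating income = contribution − fixed costs = $16,634,075.20 − $5,271,500 = $11,362,575.20.
After interest of $6,039,600.00, pre-tax earnings = $5,322,975.20.
DCL = total CM / (EBIT − I) = $16,634,075.20 / $5,322,975.20 = 3.1250.
EPS therefore changes by 3.1250 × (+6.2%) = +19.4%.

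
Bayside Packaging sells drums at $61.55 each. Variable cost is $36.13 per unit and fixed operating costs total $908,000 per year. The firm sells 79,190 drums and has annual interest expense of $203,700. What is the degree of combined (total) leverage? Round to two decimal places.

Contribution at this volume is 79,190 × $25.42 = $2,013,009.80.
Operating income = contribution − fixed costs = $2,013,009.80 − $908,000 = $1,105,009.80. Interest = $203,700.00.
DOL = $2,013,009.80 ÷ $1,105,009.80 = 1.8217; DFL = $1,105,009.80 ÷ $901,309.80 = 1.2260.
Combined leverage = 1.8217 × 1.2260 = 2.2334.

2.23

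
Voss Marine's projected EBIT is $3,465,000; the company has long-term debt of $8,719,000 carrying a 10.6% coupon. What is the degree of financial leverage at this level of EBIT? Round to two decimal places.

Interest = $924,214.00.
DFL = EBIT ÷ (EBIT − I) = $3,465,000 ÷ ($3,465,000 − $924,214.00) = $3,465,000 ÷ $2,540,786.00 = 1.3638.

1.36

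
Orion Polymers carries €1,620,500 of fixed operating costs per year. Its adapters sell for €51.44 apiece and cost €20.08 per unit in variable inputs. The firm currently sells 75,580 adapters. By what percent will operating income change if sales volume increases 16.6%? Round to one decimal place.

+52.5%

At 75,580 units, contribution = 75,580 × €31.36 = €2,370,188.80.
Subtracting fixed costs: EBIT = €2,370,188.80 − €1,620,500 = €749,688.80.
Degree of operating leverage = €2,370,188.80 / €749,688.80 = 3.1616.
Operating income changes by 3.1616 × +16.6% = +52.5%.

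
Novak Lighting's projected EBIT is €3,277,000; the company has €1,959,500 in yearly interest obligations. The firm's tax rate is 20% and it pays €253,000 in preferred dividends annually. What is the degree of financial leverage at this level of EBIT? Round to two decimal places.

Annual interest charges come to €1,959,500.00.
Pre-tax preferred-dividend burden = €253,000 ÷ (1 − 0.20) = €316,250.00.
DFL = EBIT ÷ [EBIT − I − D_p/(1−t)] = €3,277,000 ÷ [€3,277,000 − €1,959,500.00 − €316,250.00] = €3,277,000 ÷ €1,001,250.00 = 3.2729.

3.27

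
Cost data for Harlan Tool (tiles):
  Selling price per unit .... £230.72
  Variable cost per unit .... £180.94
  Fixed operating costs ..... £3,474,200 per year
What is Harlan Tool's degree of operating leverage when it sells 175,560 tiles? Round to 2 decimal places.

Total contribution margin = 175,560 × £49.78 = £8,739,376.80.
Subtracting fixed costs: EBIT = £8,739,376.80 − £3,474,200 = £5,265,176.80.
So DOL = total CM / EBIT = £8,739,376.80 / £5,265,176.80 = 1.6598.

1.66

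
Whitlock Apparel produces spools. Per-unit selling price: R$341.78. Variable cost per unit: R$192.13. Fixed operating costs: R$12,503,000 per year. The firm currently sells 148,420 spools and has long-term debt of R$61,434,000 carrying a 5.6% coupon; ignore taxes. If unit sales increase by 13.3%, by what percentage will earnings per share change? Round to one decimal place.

+47.1%

Contribution at this volume is 148,420 × R$149.65 = R$22,211,053.00.
Subtracting fixed costs: EBIT = R$22,211,053.00 − R$12,503,000 = R$9,708,053.00.
Interest = R$3,440,304.00, so EBIT − I = R$6,267,749.00.
DCL = total CM / (EBIT − I) = R$22,211,053.00 / R$6,267,749.00 = 3.5437.
%ΔEPS = DCL × %ΔSales = 3.5437 × +13.3% = +47.1%.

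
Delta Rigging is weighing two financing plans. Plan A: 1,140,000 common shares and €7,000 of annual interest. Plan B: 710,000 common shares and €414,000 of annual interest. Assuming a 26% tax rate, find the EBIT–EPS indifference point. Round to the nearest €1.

€1,086,023

Set EPS_A = EPS_B: (EBIT − €7,000)(1 − 0.26) ÷ 1,140,000 = (EBIT − €414,000)(1 − 0.26) ÷ 710,000.
Cancelling (1 − t) and cross-multiplying: 710,000·(EBIT − 7,000) = 1,140,000·(EBIT − 414,000).
Solving, EBIT = (414,000·1,140,000 − 7,000·710,000) / (1,140,000 − 710,000) = 466,990,000,000 / 430,000 = 1,086,023.26.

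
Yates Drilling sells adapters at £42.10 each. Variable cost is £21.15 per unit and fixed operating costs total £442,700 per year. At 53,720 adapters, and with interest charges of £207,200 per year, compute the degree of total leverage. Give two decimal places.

2.37

Contribution at this volume is 53,720 × £20.95 = £1,125,434.00.
Operating income = contribution − fixed costs = £1,125,434.00 − £442,700 = £682,734.00. Interest = £207,200.00.
DOL = £1,125,434.00 ÷ £682,734.00 = 1.6484; DFL = £682,734.00 ÷ £475,534.00 = 1.4357.
Combined leverage = 1.6484 × 1.4357 = 2.3666.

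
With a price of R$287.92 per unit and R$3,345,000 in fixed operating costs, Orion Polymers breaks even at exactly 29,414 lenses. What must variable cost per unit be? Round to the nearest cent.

At break-even, FC = Q × (P − VC), so P − VC = R$3,345,000 ÷ 29,414 = R$113.7214.
Variable cost per unit = R$287.92 − R$113.7214 = R$174.20.

R$174.20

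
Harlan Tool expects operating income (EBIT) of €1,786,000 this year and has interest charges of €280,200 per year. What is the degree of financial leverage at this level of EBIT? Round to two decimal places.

Annual interest charges come to €280,200.00.
Degree of financial leverage = EBIT / (EBIT − interest) = €1,786,000 / €1,505,800.00 = 1.1861.

1.19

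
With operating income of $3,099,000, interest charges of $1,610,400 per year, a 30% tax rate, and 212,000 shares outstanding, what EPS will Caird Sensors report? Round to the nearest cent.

Interest = $1,610,400.00, so EBT = $3,099,000 − $1,610,400.00 = $1,488,600.00.
After tax at 30%: net income = $1,488,600.00 × 0.70 = $1,042,020.00.
EPS = $1,042,020.00 ÷ 212,000 = $4.92.

$4.92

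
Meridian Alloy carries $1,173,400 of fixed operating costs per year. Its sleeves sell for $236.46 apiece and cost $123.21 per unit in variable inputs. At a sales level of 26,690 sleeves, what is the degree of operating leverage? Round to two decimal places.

At 26,690 units, contribution = 26,690 × $113.25 = $3,022,642.50.
Subtracting fixed costs: EBIT = $3,022,642.50 − $1,173,400 = $1,849,242.50.
So DOL = total CM / EBIT = $3,022,642.50 / $1,849,242.50 = 1.6345.

1.63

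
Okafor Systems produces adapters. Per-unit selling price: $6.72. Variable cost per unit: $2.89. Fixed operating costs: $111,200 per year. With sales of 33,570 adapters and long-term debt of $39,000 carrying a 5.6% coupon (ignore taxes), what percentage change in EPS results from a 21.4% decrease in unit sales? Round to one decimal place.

-181.1%

At 33,570 units, contribution = 33,570 × $3.83 = $128,573.10.
Subtracting fixed costs: EBIT = $128,573.10 − $111,200 = $17,373.10.
Interest = $2,184.00, so EBIT − I = $15,189.10.
DCL = total CM / (EBIT − I) = $128,573.10 / $15,189.10 = 8.4648.
%ΔEPS = DCL × %ΔSales = 8.4648 × -21.4% = -181.1%.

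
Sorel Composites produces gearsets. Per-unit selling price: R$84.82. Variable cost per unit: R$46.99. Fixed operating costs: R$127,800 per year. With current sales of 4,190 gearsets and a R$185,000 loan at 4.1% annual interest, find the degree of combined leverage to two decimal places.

Total contribution margin = 4,190 × R$37.83 = R$158,507.70.
Operating income = contribution − fixed costs = R$158,507.70 − R$127,800 = R$30,707.70. Interest = R$7,585.00, so EBIT − I = R$23,122.70.
DCL = contribution ÷ (EBIT − I) = R$158,507.70 ÷ R$23,122.70 = 6.8551.

6.86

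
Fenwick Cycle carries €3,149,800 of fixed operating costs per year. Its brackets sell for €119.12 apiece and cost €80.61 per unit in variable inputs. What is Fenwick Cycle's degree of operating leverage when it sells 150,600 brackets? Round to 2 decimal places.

2.19

Contribution at this volume is 150,600 × €38.51 = €5,799,606.00.
Subtracting fixed costs: EBIT = €5,799,606.00 − €3,149,800 = €2,649,806.00.
DOL = contribution ÷ EBIT = €5,799,606.00 ÷ €2,649,806.00 = 2.1887.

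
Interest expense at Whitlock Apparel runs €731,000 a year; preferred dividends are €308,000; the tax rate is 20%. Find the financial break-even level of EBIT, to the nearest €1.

€1,116,000

Grossing the preferred dividend up to pre-tax terms: €308,000 / (1 − 0.20) = €385,000.00.
Financial break-even EBIT = interest + D_p ÷ (1 − t) = €731,000 + €385,000.00 = €1,116,000.00.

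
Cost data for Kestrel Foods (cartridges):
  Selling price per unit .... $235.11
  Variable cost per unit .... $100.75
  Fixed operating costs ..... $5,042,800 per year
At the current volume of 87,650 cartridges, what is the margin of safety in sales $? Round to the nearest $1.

Contribution margin per unit = $235.11 − $100.75 = $134.36. Break-even units = $5,042,800 ÷ $134.36 = 37,532.00; break-even revenue = 37,532.00 × $235.11 = $8,824,149.36.
Actual sales revenue = 87,650 × $235.11 = $20,607,391.50.
Margin of safety = $20,607,391.50 − $8,824,149.36 = $11,783,242.

$11,783,242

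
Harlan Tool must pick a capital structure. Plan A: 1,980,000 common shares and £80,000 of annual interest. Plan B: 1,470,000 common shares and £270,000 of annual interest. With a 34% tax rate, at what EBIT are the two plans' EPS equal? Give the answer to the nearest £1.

Set EPS_A = EPS_B: (EBIT − £80,000)(1 − 0.34) ÷ 1,980,000 = (EBIT − £270,000)(1 − 0.34) ÷ 1,470,000.
The (1 − t) factor cancels: (EBIT − 80,000) × 1,470,000 = (EBIT − 270,000) × 1,980,000.
Solving, EBIT = (270,000·1,980,000 − 80,000·1,470,000) / (1,980,000 − 1,470,000) = 417,000,000,000 / 510,000 = 817,647.06.

£817,647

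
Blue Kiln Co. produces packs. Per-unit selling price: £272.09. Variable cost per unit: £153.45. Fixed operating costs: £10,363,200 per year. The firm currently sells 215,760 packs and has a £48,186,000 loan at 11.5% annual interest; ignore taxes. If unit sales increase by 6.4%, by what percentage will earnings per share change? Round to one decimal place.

+16.9%

Contribution at this volume is 215,760 × £118.64 = £25,597,766.40.
Operating income = contribution − fixed costs = £25,597,766.40 − £10,363,200 = £15,234,566.40.
After interest of £5,541,390.00, pre-tax earnings = £9,693,176.40.
Degree of combined leverage = contribution ÷ (EBIT − I) = £25,597,766.40 ÷ £9,693,176.40 = 2.6408.
EPS therefore changes by 2.6408 × (+6.4%) = +16.9%.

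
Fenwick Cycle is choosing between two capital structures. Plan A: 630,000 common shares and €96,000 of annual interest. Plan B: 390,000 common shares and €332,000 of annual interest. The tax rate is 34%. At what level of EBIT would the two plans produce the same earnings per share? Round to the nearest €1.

€715,500

Set EPS_A = EPS_B: (EBIT − €96,000)(1 − 0.34) ÷ 630,000 = (EBIT − €332,000)(1 − 0.34) ÷ 390,000.
Cancelling (1 − t) and cross-multiplying: 390,000·(EBIT − 96,000) = 630,000·(EBIT − 332,000).
EBIT × (630,000 − 390,000) = 332,000 × 630,000 − 96,000 × 390,000 = 171,720,000,000, so EBIT = 171,720,000,000 ÷ 240,000 = 715,500.00.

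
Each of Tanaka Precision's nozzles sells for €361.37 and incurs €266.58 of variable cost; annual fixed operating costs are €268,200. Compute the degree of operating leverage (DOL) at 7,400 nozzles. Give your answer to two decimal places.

At 7,400 units, contribution = 7,400 × €94.79 = €701,446.00.
Subtracting fixed costs: EBIT = €701,446.00 − €268,200 = €433,246.00.
Degree of operating leverage = €701,446.00 / €433,246.00 = 1.6190.

1.62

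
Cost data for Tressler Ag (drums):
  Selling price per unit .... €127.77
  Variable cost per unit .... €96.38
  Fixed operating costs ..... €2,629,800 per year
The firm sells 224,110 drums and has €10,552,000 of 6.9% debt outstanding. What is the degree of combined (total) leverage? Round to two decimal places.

1.91

Contribution at this volume is 224,110 × €31.39 = €7,034,812.90.
EBIT = €7,034,812.90 − €2,629,800 = €4,405,012.90. Interest = €728,088.00, so EBIT − I = €3,676,924.90.
DCL = contribution ÷ (EBIT − I) = €7,034,812.90 ÷ €3,676,924.90 = 1.9132.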